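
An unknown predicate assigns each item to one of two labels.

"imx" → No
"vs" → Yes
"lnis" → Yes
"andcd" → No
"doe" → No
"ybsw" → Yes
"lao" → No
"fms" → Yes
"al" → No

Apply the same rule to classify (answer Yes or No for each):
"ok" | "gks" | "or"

No, Yes, No

Looking at the examples, the only property every 'Yes' case has and every 'No' case lacks is: contains 's'.
No: "ok", since no 's'.
Yes: "gks", since has 's'.
No: "or", since no 's'.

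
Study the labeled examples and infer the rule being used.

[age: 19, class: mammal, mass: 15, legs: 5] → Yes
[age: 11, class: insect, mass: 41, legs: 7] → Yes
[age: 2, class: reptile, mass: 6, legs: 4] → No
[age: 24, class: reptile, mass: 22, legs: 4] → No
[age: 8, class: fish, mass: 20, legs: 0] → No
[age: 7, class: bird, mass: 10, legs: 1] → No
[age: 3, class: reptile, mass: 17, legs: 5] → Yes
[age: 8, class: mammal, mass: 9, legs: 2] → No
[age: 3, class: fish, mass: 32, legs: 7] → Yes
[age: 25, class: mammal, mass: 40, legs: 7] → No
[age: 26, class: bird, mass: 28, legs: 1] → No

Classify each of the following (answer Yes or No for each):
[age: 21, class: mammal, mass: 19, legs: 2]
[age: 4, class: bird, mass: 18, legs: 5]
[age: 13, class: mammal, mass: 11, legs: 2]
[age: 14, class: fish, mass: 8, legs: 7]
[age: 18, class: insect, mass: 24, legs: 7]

No, Yes, No, Yes, Yes

The common property of the 'Yes' items is: age ≤ 19 AND legs ≥ 5. No 'No' item has it.
[age: 21, class: mammal, mass: 19, legs: 2]: age = 21, legs = 2 — fails this test, so No. [age: 4, class: bird, mass: 18, legs: 5]: age = 4, legs = 5 — matches, so Yes. [age: 13, class: mammal, mass: 11, legs: 2]: age = 13, legs = 2 — fails this test, so No. [age: 14, class: fish, mass: 8, legs: 7]: age = 14, legs = 7 — matches, so Yes. [age: 18, class: insect, mass: 24, legs: 7]: age = 18, legs = 7 — matches, so Yes.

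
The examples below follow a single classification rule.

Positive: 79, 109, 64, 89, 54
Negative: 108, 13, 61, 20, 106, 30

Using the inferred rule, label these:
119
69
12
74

Positive, Positive, Negative, Positive

The classifier is using: ≡ 4 (mod 5).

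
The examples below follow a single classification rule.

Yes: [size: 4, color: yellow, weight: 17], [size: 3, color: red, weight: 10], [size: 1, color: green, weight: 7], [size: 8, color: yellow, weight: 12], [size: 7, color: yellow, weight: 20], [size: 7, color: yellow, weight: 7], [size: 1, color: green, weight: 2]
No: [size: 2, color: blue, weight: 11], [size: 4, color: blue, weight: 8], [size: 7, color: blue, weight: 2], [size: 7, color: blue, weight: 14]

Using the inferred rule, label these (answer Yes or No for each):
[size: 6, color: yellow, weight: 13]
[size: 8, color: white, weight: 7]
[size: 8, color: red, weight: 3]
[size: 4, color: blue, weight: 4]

'Yes' ⟺ color is not blue.
[size: 6, color: yellow, weight: 13]: color is yellow, has this property → Yes.
[size: 8, color: white, weight: 7]: color is white, has this property → Yes.
[size: 8, color: red, weight: 3]: color is red, has this property → Yes.
[size: 4, color: blue, weight: 4]: color is blue, doesn't qualify → No.

Yes, Yes, Yes, No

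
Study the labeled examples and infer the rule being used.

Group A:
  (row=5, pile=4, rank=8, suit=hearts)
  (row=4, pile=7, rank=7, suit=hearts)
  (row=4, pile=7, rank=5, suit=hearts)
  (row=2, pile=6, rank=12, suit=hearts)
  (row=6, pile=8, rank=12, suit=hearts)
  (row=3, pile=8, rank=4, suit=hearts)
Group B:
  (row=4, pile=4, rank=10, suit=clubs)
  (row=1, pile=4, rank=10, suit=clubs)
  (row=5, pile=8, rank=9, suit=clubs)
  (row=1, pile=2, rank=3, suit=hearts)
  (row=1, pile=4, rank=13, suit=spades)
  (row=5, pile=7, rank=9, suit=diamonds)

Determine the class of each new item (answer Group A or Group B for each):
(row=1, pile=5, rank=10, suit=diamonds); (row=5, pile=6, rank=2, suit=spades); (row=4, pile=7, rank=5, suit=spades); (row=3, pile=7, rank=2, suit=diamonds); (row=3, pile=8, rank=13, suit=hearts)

The classifier is using: suit is hearts AND row ≥ 2.
(row=1, pile=5, rank=10, suit=diamonds): suit is diamonds, row = 1, fails the rule → Group B. (row=5, pile=6, rank=2, suit=spades): suit is spades, row = 5, fails the rule → Group B. (row=4, pile=7, rank=5, suit=spades): suit is spades, row = 4, fails the rule → Group B. (row=3, pile=7, rank=2, suit=diamonds): suit is diamonds, row = 3, fails the rule → Group B. (row=3, pile=8, rank=13, suit=hearts): suit is hearts, row = 3, checks out → Group A.

Group B, Group B, Group B, Group B, Group A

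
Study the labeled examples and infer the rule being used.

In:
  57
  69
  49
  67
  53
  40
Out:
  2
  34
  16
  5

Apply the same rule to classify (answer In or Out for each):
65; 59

Every 'In' example satisfies: at least 40. None of the 'Out' examples do.
65 → 65 ≥ 40 → In. 59 → 59 ≥ 40 → In.

In, In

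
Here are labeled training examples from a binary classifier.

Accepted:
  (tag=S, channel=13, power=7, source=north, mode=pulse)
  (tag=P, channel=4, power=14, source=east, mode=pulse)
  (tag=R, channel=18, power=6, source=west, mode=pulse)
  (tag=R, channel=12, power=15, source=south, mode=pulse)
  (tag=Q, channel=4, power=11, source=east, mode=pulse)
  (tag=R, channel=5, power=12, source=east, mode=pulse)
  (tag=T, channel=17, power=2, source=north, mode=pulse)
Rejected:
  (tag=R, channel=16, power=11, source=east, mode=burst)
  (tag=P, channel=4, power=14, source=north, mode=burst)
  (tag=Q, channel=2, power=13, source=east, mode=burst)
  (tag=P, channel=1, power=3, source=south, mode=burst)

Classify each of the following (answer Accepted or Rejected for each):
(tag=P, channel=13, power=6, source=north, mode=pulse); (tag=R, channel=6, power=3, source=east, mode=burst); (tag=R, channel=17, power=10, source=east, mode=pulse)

Accepted, Rejected, Accepted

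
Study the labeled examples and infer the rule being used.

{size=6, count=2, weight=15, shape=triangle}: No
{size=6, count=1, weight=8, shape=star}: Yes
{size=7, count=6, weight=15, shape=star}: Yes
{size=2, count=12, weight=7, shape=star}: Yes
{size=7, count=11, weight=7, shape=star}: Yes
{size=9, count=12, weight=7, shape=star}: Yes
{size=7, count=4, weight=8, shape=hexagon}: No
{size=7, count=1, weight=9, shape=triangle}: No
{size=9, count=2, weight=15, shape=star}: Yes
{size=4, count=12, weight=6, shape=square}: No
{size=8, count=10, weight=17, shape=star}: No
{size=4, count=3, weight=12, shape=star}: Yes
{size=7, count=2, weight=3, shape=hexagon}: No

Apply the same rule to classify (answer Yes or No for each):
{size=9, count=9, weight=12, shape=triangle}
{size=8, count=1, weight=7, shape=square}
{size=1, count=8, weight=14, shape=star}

No, No, Yes

All 'Yes' examples share one property — shape is star AND weight ≤ 15 — and every 'No' example lacks it.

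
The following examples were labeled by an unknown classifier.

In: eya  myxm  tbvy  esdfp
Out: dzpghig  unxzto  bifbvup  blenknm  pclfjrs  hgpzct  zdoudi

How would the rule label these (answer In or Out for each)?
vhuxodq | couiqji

Out, Out

The rule appears to be: length ≤ 5.
Out: vhuxodq, since length 7.
Out: couiqji, since length 7.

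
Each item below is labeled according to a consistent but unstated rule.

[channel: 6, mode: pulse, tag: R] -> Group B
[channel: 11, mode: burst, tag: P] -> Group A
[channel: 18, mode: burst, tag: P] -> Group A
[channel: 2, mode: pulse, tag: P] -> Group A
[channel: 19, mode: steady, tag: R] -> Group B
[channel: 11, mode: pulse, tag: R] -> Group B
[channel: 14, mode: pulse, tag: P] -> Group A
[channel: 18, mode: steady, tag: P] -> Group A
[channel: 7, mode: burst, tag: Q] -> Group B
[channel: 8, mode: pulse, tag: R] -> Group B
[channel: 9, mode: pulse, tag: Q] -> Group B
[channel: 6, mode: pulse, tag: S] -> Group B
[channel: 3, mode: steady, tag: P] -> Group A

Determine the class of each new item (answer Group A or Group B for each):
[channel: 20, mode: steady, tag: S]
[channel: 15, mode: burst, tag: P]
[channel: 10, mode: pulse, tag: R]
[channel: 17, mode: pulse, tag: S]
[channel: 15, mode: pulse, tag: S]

All 'Group A' examples share one property — tag is P — and every 'Group B' example lacks it.
Group B: [channel: 20, mode: steady, tag: S], since tag is S.
Group A: [channel: 15, mode: burst, tag: P], since tag is P.
Group B: [channel: 10, mode: pulse, tag: R], since tag is R.
Group B: [channel: 17, mode: pulse, tag: S], since tag is S.
Group B: [channel: 15, mode: pulse, tag: S], since tag is S.

Group B, Group A, Group B, Group B, Group B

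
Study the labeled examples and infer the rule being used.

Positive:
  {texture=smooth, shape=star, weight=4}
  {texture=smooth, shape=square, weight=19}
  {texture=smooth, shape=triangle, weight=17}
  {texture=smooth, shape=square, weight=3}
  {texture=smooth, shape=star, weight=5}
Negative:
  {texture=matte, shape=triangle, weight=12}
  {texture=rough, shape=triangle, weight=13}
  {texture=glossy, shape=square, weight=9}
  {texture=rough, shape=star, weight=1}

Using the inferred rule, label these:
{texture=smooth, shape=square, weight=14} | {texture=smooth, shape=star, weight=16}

The pattern is that an item is 'Positive' exactly when: texture is smooth.
{texture=smooth, shape=square, weight=14}: texture is smooth, matches → Positive.
{texture=smooth, shape=star, weight=16}: texture is smooth, matches → Positive.

Positive, Positive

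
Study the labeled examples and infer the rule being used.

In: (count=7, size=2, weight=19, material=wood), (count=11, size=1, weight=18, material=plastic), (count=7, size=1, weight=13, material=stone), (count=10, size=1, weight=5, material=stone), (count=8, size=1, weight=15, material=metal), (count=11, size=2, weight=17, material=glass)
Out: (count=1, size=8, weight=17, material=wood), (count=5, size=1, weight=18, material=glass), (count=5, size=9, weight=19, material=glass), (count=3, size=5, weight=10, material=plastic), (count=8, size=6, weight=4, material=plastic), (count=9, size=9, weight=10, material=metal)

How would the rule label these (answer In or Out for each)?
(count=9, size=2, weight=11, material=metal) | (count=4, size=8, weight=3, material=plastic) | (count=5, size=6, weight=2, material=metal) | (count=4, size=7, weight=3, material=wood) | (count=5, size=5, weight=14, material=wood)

In, Out, Out, Out, Out

All 'In' examples share one property — size ≤ 2 AND count ≥ 7 — and every 'Out' example lacks it.
(count=9, size=2, weight=11, material=metal): In (size = 2, count = 9). (count=4, size=8, weight=3, material=plastic): Out (size = 8, count = 4). (count=5, size=6, weight=2, material=metal): Out (size = 6, count = 5). (count=4, size=7, weight=3, material=wood): Out (size = 7, count = 4). (count=5, size=5, weight=14, material=wood): Out (size = 5, count = 5).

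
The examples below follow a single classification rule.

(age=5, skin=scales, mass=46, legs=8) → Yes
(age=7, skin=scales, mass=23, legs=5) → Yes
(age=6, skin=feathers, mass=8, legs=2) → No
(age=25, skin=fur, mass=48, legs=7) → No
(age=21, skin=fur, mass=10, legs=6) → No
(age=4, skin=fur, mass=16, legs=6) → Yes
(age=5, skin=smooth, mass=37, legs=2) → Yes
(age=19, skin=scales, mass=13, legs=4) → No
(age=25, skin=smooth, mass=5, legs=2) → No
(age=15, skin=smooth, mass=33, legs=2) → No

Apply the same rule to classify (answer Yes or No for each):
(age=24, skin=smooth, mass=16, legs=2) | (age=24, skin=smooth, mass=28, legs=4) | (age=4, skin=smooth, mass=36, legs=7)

Rule: age ≤ 7 AND mass ≥ 10. This holds for each 'Yes' example and fails for each 'No' one.
No: (age=24, skin=smooth, mass=16, legs=2), since age = 24, mass = 16. No: (age=24, skin=smooth, mass=28, legs=4), since age = 24, mass = 28. Yes: (age=4, skin=smooth, mass=36, legs=7), since age = 4, mass = 36.

No, No, Yes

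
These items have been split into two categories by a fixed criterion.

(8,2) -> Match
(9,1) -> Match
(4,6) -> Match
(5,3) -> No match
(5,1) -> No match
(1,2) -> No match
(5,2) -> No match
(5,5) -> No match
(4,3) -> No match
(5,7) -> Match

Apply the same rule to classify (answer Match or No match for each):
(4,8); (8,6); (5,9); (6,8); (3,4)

One predicate separates the groups cleanly: max ≥ 6.
Match: (4,8), since max 8. Match: (8,6), since max 8. Match: (5,9), since max 9. Match: (6,8), since max 8. No match: (3,4), since max 4.

Match, Match, Match, Match, No match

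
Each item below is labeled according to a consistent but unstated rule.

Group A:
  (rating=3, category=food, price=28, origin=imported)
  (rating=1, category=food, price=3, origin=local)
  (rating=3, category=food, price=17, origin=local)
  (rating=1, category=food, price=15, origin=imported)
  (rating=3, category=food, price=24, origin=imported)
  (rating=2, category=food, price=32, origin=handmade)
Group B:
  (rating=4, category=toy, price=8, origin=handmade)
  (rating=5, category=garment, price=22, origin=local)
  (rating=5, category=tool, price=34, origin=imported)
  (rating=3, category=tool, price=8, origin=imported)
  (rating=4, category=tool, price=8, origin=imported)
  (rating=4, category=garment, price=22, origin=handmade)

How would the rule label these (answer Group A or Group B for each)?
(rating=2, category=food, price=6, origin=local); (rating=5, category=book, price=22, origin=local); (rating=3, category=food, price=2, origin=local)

Group A, Group B, Group A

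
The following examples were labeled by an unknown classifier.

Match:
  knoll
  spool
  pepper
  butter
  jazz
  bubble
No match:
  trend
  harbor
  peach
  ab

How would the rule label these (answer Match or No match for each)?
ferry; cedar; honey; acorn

All 'Match' examples share one property — has a double letter — and every 'No match' example lacks it.

Match, No match, No match, No match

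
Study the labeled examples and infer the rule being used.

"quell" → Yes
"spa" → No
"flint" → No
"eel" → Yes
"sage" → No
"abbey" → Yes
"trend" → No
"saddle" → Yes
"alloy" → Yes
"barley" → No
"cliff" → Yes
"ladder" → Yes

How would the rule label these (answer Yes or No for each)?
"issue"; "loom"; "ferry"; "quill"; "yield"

Yes, Yes, Yes, Yes, No

Rule: has a double letter. This holds for each 'Yes' example and fails for each 'No' one.
"issue": Yes ('ss' doubled). "loom": Yes ('oo' doubled). "ferry": Yes ('rr' doubled). "quill": Yes ('ll' doubled). "yield": No (no doubled letter).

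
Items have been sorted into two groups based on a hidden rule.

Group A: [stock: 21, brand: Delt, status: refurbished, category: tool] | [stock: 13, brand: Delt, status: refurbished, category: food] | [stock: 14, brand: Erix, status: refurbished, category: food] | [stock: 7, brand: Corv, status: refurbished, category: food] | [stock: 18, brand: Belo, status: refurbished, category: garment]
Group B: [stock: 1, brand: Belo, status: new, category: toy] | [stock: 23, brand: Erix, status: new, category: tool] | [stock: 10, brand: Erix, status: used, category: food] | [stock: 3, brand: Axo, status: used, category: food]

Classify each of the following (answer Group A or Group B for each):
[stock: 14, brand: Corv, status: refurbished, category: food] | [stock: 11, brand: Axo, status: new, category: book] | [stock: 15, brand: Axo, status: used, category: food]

All 'Group A' examples share one property — status is refurbished — and every 'Group B' example lacks it.

Group A, Group B, Group B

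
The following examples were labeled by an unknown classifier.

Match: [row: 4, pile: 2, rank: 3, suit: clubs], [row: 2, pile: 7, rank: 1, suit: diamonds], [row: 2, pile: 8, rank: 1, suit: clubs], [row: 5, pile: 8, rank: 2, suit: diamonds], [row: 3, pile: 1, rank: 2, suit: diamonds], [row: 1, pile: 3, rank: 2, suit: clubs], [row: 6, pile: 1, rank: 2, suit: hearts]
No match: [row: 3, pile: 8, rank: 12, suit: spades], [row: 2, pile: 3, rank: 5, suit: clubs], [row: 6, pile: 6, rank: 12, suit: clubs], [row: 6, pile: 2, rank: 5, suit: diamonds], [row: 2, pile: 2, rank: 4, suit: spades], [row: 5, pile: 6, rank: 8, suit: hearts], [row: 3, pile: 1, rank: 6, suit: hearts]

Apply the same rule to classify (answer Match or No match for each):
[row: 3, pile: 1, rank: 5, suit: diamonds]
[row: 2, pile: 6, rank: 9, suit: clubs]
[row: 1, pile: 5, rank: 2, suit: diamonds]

All 'Match' examples share one property — rank ≤ 3 — and every 'No match' example lacks it.
No match: [row: 3, pile: 1, rank: 5, suit: diamonds], since rank = 5.
No match: [row: 2, pile: 6, rank: 9, suit: clubs], since rank = 9.
Match: [row: 1, pile: 5, rank: 2, suit: diamonds], since rank = 2.

No match, No match, Match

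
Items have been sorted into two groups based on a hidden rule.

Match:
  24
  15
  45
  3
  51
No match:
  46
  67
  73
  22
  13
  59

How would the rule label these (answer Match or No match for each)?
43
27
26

Checking candidate rules against both groups, what survives is: multiple of 3.

No match, Match, No match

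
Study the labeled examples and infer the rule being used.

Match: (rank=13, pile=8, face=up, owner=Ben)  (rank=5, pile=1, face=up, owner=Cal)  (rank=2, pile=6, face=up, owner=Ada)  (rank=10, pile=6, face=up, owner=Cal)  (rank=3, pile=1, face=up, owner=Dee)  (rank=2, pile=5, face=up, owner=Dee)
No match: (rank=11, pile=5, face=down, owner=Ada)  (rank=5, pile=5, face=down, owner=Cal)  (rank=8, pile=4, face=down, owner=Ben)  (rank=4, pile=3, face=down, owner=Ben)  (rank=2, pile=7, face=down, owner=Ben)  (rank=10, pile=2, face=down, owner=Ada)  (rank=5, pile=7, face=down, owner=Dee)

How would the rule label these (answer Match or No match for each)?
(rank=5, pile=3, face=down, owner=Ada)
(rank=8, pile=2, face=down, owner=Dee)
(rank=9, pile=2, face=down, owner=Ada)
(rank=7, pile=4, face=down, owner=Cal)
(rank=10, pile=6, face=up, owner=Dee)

No match, No match, No match, No match, Match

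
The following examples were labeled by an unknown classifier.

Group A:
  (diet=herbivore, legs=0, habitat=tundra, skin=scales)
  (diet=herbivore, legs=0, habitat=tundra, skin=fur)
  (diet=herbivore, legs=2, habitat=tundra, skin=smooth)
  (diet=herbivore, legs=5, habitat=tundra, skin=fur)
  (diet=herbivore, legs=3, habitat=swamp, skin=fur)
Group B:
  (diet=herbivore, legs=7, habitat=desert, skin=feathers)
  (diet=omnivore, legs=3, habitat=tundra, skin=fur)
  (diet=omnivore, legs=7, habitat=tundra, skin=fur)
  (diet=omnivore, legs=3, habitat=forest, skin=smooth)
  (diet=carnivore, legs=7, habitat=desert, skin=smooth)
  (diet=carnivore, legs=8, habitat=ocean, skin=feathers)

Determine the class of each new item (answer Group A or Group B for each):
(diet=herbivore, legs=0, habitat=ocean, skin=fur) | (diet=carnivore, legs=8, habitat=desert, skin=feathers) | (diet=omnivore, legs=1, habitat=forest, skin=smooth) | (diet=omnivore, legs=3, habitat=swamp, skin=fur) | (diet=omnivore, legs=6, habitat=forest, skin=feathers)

Every 'Group A' example satisfies: diet is herbivore AND legs ≤ 5. None of the 'Group B' examples do.
(diet=herbivore, legs=0, habitat=ocean, skin=fur): diet is herbivore, legs = 0, passes → Group A. (diet=carnivore, legs=8, habitat=desert, skin=feathers): diet is carnivore, legs = 8, does not fit → Group B. (diet=omnivore, legs=1, habitat=forest, skin=smooth): diet is omnivore, legs = 1, does not fit → Group B. (diet=omnivore, legs=3, habitat=swamp, skin=fur): diet is omnivore, legs = 3, does not fit → Group B. (diet=omnivore, legs=6, habitat=forest, skin=feathers): diet is omnivore, legs = 6, does not fit → Group B.

Group A, Group B, Group B, Group B, Group B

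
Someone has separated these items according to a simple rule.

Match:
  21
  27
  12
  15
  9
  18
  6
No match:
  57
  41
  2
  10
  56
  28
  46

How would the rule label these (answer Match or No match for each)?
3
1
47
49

Match, No match, No match, No match

The rule appears to be: multiple of 3 AND at most 27.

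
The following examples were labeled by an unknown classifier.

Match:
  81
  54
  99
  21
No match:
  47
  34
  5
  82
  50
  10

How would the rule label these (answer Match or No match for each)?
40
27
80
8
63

Checking candidate rules against both groups, what survives is: multiple of 3.

No match, Match, No match, No match, Match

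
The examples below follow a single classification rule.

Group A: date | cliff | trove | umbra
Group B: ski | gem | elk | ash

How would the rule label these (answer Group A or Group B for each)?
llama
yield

Group A, Group A

A rule that fits every label: length ≥ 4 — true of each 'Group A' example, false of each 'Group B' one.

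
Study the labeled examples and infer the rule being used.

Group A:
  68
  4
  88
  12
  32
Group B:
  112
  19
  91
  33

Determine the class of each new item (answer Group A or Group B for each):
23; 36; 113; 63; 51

Group B, Group A, Group B, Group B, Group B

The classifier is using: even AND at most 88.
23: 23 is odd, 23 ≤ 88 — lacks this property, so Group B.
36: 36 is even, 36 ≤ 88 — checks out, so Group A.
113: 113 is odd, 113 > 88 — lacks this property, so Group B.
63: 63 is odd, 63 ≤ 88 — lacks this property, so Group B.
51: 51 is odd, 51 ≤ 88 — lacks this property, so Group B.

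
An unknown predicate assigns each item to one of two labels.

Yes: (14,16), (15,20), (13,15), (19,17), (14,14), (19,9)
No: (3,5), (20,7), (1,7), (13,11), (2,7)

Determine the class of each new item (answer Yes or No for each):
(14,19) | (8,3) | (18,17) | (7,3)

Yes, No, Yes, No

'Yes' ⟺ sum ≥ 28.
(14,19) — 14+19 = 33, hence Yes. (8,3) — 8+3 = 11, hence No. (18,17) — 18+17 = 35, hence Yes. (7,3) — 7+3 = 10, hence No.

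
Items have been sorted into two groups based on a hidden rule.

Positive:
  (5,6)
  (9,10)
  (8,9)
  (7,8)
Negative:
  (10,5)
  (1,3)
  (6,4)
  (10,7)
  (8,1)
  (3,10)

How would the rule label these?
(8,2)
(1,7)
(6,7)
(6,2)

Negative, Negative, Positive, Negative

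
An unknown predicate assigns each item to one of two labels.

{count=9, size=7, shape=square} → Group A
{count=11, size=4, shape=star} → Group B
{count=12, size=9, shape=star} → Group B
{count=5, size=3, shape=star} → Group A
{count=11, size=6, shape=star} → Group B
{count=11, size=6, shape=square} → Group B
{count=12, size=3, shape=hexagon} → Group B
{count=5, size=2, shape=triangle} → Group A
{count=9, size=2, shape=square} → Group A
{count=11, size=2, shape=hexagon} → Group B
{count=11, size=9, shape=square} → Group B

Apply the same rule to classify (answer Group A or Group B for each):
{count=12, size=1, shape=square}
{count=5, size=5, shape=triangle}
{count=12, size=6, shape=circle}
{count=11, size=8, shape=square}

Group B, Group A, Group B, Group B

The pattern is that an item is 'Group A' exactly when: count ≤ 9.
{count=12, size=1, shape=square}: count = 12 — fails this test, so Group B. {count=5, size=5, shape=triangle}: count = 5 — satisfies this, so Group A. {count=12, size=6, shape=circle}: count = 12 — fails this test, so Group B. {count=11, size=8, shape=square}: count = 11 — fails this test, so Group B.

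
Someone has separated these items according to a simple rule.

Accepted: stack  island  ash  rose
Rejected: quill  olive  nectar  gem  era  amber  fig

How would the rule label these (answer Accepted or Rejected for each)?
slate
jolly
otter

Checking candidate rules against both groups, what survives is: contains 's'.

Accepted, Rejected, Rejected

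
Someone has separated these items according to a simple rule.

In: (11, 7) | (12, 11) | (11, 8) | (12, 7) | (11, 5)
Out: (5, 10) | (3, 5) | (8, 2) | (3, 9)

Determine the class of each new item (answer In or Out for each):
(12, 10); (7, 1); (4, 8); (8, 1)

The pattern is that an item is 'In' exactly when: sum ≥ 16.
(12, 10) → 12+10 = 22 → In. (7, 1) → 7+1 = 8 → Out. (4, 8) → 4+8 = 12 → Out. (8, 1) → 8+1 = 9 → Out.

In, Out, Out, Out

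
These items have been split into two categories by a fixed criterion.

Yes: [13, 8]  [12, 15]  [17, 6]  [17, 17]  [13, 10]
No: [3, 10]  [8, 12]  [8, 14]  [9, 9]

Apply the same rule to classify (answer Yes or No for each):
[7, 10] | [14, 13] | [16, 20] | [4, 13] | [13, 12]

No, Yes, Yes, No, Yes

A rule that fits every label: first ≥ 10 — true of each 'Yes' example, false of each 'No' one.
[7, 10] — first 7, hence No. [14, 13] — first 14, hence Yes. [16, 20] — first 16, hence Yes. [4, 13] — first 4, hence No. [13, 12] — first 13, hence Yes.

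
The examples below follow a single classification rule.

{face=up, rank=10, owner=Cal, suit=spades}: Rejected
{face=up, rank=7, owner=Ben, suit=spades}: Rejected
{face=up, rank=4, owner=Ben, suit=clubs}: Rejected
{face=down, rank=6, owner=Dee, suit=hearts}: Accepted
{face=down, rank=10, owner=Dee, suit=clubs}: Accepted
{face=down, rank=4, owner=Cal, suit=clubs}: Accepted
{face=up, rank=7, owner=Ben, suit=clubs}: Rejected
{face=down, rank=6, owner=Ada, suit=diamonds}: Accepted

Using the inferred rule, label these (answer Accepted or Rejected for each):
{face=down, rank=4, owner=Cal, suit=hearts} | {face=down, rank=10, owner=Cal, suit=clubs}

Accepted, Accepted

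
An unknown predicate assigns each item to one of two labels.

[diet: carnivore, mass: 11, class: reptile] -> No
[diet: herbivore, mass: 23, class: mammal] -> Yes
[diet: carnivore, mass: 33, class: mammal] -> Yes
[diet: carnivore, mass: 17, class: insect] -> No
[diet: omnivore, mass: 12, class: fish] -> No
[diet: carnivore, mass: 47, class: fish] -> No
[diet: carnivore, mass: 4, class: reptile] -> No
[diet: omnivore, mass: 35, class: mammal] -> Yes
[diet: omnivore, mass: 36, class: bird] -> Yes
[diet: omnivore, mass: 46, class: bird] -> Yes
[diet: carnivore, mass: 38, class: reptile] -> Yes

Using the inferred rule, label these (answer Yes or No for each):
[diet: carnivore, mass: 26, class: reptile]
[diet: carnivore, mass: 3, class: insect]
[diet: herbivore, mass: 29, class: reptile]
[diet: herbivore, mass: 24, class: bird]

Yes, No, Yes, Yes

All 'Yes' examples share one property — mass ≥ 23 AND mass ≤ 46 — and every 'No' example lacks it.
[diet: carnivore, mass: 26, class: reptile] → mass = 26 → Yes. [diet: carnivore, mass: 3, class: insect] → mass = 3 → No. [diet: herbivore, mass: 29, class: reptile] → mass = 29 → Yes. [diet: herbivore, mass: 24, class: bird] → mass = 24 → Yes.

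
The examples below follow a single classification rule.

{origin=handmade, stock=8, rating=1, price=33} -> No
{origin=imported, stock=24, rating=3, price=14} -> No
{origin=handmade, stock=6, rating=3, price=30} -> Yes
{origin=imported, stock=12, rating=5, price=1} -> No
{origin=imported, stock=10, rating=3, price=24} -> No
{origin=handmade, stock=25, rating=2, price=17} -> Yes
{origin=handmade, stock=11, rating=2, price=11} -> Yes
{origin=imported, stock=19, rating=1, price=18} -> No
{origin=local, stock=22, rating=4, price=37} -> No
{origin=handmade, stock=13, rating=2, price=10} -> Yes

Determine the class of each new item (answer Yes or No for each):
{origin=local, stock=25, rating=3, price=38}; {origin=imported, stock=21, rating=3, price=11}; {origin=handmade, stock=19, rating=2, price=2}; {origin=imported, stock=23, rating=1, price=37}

No, No, Yes, No

The rule appears to be: origin is handmade AND price ≤ 30.
{origin=local, stock=25, rating=3, price=38}: origin is local, price = 38, fails the rule → No. {origin=imported, stock=21, rating=3, price=11}: origin is imported, price = 11, fails the rule → No. {origin=handmade, stock=19, rating=2, price=2}: origin is handmade, price = 2, qualifies → Yes. {origin=imported, stock=23, rating=1, price=37}: origin is imported, price = 37, fails the rule → No.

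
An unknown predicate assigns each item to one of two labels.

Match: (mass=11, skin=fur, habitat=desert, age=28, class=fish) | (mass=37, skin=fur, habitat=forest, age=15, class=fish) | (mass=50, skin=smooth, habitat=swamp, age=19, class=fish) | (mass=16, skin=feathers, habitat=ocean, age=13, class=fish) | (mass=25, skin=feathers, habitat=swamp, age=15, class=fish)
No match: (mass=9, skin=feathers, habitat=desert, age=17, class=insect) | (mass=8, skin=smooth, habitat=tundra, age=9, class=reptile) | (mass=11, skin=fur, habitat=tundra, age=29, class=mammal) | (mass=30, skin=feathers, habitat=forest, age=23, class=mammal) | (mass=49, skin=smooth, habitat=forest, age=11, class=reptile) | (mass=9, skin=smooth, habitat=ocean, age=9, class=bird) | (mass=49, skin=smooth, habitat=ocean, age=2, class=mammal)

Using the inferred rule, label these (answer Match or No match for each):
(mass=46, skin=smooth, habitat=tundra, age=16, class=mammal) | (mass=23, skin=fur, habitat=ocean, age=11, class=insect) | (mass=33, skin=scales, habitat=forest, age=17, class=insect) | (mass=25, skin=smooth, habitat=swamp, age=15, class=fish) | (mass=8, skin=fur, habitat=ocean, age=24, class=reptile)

A rule that fits every label: class is fish — true of each 'Match' example, false of each 'No match' one.

No match, No match, No match, Match, No match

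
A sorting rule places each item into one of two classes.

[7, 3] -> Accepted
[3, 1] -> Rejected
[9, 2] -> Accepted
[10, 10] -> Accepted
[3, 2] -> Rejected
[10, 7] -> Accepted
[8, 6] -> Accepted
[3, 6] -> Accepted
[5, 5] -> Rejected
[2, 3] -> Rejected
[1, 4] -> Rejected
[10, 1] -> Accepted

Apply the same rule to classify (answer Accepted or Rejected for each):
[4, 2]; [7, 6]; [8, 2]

Rejected, Accepted, Accepted

One predicate separates the groups cleanly: max ≥ 6.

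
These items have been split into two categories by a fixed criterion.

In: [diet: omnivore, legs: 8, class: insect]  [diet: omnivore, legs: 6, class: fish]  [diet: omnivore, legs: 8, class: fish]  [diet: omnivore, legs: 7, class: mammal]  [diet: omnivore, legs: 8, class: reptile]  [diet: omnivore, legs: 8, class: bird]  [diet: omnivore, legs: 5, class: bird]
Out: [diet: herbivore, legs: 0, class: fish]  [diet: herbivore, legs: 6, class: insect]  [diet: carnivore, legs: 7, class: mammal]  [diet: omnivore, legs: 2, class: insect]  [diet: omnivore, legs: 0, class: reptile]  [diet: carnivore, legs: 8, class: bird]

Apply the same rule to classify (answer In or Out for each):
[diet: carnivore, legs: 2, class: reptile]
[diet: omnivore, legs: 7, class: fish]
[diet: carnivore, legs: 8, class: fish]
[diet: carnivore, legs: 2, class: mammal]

The rule appears to be: diet is omnivore AND legs ≥ 5.
Out: [diet: carnivore, legs: 2, class: reptile], since diet is carnivore, legs = 2.
In: [diet: omnivore, legs: 7, class: fish], since diet is omnivore, legs = 7.
Out: [diet: carnivore, legs: 8, class: fish], since diet is carnivore, legs = 8.
Out: [diet: carnivore, legs: 2, class: mammal], since diet is carnivore, legs = 2.

Out, In, Out, Out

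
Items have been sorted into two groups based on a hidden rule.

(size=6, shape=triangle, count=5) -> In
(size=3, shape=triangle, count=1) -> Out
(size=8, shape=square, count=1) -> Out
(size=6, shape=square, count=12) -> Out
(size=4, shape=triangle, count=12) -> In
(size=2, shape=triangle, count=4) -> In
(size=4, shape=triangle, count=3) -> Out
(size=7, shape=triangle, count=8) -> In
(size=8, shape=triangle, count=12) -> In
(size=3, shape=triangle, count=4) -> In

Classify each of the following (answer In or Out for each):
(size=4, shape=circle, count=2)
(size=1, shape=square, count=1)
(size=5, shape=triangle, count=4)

Out, Out, In

A rule that fits every label: shape is triangle AND count ≥ 4 — true of each 'In' example, false of each 'Out' one.
(size=4, shape=circle, count=2): shape is circle, count = 2 — fails the rule, so Out.
(size=1, shape=square, count=1): shape is square, count = 1 — fails the rule, so Out.
(size=5, shape=triangle, count=4): shape is triangle, count = 4 — satisfies this, so In.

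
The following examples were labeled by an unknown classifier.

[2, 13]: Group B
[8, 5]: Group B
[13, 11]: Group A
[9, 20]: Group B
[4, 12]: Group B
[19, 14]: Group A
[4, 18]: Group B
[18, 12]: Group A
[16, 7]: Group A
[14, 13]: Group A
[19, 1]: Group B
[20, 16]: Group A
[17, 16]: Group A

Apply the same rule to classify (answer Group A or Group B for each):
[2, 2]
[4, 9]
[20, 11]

The pattern is that an item is 'Group A' exactly when: first > second AND sum ≥ 22.

Group B, Group B, Group A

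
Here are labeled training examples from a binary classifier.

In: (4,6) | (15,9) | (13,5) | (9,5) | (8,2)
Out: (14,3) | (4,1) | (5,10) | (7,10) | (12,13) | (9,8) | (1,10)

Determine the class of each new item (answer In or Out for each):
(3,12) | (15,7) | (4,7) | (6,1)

All 'In' examples share one property — sum is even — and every 'Out' example lacks it.
Out: (3,12), since 3+12 = 15. In: (15,7), since 15+7 = 22. Out: (4,7), since 4+7 = 11. Out: (6,1), since 6+1 = 7.

Out, In, Out, Out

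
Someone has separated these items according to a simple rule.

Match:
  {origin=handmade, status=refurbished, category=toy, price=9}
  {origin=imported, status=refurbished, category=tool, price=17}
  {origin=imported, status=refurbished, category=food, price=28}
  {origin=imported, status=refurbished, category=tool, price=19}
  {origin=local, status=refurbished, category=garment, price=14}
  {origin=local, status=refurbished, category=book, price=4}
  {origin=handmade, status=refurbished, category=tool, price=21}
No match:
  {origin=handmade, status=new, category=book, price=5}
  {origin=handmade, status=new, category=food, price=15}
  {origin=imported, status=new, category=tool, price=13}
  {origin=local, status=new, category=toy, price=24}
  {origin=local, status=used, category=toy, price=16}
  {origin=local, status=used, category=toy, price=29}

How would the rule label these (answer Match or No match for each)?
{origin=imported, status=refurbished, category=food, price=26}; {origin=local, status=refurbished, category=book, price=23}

Match, Match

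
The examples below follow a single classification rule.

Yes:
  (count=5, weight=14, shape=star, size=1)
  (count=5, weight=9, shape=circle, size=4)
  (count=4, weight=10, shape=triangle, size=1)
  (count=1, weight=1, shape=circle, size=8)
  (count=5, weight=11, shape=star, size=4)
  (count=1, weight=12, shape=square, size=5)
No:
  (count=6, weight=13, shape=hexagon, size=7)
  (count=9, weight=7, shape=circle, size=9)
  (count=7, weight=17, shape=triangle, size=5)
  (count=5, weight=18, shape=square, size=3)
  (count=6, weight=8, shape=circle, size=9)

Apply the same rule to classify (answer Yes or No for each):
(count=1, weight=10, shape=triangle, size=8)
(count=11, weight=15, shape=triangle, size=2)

Yes, No

All 'Yes' examples share one property — weight ≤ 14 AND count ≤ 5 — and every 'No' example lacks it.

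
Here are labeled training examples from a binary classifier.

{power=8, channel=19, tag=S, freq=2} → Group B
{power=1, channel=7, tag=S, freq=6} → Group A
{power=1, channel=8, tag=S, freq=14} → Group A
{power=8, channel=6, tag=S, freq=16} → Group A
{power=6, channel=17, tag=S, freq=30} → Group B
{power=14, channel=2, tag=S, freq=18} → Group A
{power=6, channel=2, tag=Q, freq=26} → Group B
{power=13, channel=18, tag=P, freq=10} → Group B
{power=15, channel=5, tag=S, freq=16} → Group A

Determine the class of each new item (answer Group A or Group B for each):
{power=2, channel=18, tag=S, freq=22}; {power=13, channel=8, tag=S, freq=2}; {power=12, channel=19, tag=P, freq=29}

Group B, Group A, Group B

The common property of the 'Group A' items is: tag is S AND channel ≤ 8. No 'Group B' item has it.
Group B: {power=2, channel=18, tag=S, freq=22}, since tag is S, channel = 18. Group A: {power=13, channel=8, tag=S, freq=2}, since tag is S, channel = 8. Group B: {power=12, channel=19, tag=P, freq=29}, since tag is P, channel = 19.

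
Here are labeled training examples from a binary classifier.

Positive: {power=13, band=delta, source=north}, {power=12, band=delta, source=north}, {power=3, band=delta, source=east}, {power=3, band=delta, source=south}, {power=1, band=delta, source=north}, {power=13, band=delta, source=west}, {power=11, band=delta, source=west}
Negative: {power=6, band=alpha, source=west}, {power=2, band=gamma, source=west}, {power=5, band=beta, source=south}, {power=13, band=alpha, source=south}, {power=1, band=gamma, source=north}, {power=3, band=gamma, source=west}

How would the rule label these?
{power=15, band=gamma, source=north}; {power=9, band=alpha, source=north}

Looking at the examples, the only property every 'Positive' case has and every 'Negative' case lacks is: band is delta.

Negative, Negative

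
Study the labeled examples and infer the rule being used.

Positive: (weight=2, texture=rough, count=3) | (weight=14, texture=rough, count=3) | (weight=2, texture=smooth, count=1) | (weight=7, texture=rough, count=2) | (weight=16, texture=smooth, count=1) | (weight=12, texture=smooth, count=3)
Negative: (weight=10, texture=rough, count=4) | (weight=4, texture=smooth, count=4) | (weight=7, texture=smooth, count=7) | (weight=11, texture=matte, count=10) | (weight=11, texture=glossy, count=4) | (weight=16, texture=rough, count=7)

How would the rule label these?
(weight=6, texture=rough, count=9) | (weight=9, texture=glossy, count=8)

Every 'Positive' example satisfies: count ≤ 3. None of the 'Negative' examples do.
(weight=6, texture=rough, count=9) → count = 9 → Negative.
(weight=9, texture=glossy, count=8) → count = 8 → Negative.

Negative, Negative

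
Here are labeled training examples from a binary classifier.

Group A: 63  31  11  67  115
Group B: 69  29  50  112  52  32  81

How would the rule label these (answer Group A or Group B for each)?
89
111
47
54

Rule: ≡ 3 (mod 4). This holds for each 'Group A' example and fails for each 'Group B' one.
89: 89 mod 4 = 1 — doesn't match, so Group B.
111: 111 mod 4 = 3 — qualifies, so Group A.
47: 47 mod 4 = 3 — qualifies, so Group A.
54: 54 mod 4 = 2 — doesn't match, so Group B.

Group B, Group A, Group A, Group B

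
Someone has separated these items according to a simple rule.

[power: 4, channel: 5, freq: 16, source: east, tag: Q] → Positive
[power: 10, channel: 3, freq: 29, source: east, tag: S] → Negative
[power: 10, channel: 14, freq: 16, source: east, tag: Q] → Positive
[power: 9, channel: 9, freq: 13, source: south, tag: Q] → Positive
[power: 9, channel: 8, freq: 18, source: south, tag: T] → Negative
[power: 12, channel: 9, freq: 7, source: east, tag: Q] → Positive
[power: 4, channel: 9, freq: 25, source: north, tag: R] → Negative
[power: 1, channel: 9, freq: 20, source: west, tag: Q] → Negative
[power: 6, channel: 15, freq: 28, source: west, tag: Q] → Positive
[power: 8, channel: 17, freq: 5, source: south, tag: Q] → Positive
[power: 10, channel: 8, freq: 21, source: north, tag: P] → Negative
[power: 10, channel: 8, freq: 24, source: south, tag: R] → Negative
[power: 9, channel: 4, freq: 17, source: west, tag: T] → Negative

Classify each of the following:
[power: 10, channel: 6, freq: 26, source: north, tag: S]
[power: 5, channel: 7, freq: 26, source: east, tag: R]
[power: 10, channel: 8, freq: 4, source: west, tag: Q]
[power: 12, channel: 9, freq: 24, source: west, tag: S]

Negative, Negative, Positive, Negative

Every 'Positive' example satisfies: tag is Q AND power ≥ 4. None of the 'Negative' examples do.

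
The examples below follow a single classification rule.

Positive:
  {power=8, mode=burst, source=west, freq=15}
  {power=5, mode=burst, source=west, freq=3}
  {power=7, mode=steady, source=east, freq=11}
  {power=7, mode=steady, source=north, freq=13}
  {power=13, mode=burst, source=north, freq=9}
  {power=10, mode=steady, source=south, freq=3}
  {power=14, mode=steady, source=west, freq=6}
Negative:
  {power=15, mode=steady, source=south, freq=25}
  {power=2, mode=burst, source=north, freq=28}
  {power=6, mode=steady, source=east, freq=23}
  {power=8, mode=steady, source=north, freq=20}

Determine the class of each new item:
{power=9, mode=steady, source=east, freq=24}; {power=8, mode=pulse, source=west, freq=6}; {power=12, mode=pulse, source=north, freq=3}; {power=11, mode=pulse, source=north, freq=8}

'Positive' ⟺ freq ≤ 15.

Negative, Positive, Positive, Positive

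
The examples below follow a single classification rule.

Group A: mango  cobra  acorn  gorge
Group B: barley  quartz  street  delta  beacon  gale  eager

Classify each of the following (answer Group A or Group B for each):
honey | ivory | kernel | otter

Group A, Group A, Group B, Group A

All 'Group A' examples share one property — odd length AND contains 'o' — and every 'Group B' example lacks it.
honey — length 5, has 'o', hence Group A.
ivory — length 5, has 'o', hence Group A.
kernel — length 6, no 'o', hence Group B.
otter — length 5, has 'o', hence Group A.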